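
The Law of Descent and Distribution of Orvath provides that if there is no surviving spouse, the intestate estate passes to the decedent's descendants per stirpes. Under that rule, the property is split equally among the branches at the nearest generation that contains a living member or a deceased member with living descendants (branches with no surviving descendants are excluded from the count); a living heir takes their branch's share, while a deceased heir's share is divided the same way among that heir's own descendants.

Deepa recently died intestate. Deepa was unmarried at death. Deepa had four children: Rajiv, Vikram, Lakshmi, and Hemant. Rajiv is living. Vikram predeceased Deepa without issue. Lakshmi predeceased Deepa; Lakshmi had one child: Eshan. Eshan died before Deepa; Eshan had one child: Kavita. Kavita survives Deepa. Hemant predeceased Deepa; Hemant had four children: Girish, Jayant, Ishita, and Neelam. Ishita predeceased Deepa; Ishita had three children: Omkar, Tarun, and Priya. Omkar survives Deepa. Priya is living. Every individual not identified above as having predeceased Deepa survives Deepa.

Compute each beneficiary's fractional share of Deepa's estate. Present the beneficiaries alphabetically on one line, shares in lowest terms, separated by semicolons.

Girish 1/12; Jayant 1/12; Kavita 1/3; Neelam 1/12; Omkar 1/36; Priya 1/36; Rajiv 1/3; Tarun 1/36

There is no surviving spouse, so the entire estate passes to Deepa's descendants per stirpes.
Vikram left no surviving issue, so that branch lapses and is disregarded.
The estate is divided into 3 equal shares of 1/3 among Rajiv, Lakshmi, Hemant.
Rajiv is living and takes 1/3.
Lakshmi predeceased; the 1/3 allotted to Lakshmi's branch passes to Lakshmi's issue by representation.
Eshan's line is the sole branch at this level, so the full 1/3 passes to Eshan's issue by representation.
Kavita is the sole taker at this level and receives the full 1/3.
Hemant predeceased; the 1/3 allotted to Hemant's branch passes to Hemant's issue by representation.
The 1/3 is divided into 4 equal shares of 1/12 among Girish, Jayant, Ishita, Neelam.
Girish is living and takes 1/12.
Jayant is living and takes 1/12.
Ishita predeceased; the 1/12 allotted to Ishita's branch passes to Ishita's issue by representation.
The 1/12 is divided into 3 equal shares of 1/36 among Omkar, Tarun, Priya.
Omkar is living and takes 1/36.
Tarun is living and takes 1/36.
Priya is living and takes 1/36.
Neelam is living and takes 1/12.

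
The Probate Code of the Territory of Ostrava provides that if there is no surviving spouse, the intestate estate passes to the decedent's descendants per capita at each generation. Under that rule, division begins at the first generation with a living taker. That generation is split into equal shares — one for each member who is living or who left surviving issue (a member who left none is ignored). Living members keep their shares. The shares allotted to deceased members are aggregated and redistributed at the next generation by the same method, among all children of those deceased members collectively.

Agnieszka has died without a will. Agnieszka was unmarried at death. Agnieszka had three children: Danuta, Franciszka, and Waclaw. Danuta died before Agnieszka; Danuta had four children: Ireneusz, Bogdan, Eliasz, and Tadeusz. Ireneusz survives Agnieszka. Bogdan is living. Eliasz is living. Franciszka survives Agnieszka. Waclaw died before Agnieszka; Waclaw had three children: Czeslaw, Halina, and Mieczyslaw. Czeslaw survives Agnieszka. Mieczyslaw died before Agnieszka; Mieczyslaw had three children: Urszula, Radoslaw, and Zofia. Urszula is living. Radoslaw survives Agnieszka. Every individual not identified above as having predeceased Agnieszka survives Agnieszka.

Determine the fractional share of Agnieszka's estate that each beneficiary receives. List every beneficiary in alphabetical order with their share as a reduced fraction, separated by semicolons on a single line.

Bogdan 2/21; Czeslaw 2/21; Eliasz 2/21; Franciszka 1/3; Halina 2/21; Ireneusz 2/21; Radoslaw 2/63; Tadeusz 2/21; Urszula 2/63; Zofia 2/63

There is no surviving spouse, so the entire estate passes to Agnieszka's descendants per capita at each generation.
At generation 1 (Danuta, Franciszka, Waclaw) there are 3 shares of (1)/3 = 1/3 each.
Living: Franciszka — each takes 1/3.
Deceased: Danuta and Waclaw. Their combined 2/3 is pooled and carried to generation 2.
At generation 2 (Ireneusz, Bogdan, Eliasz, Tadeusz, Czeslaw, Halina, Mieczyslaw) there are 7 shares of (2/3)/7 = 2/21 each.
Living: Ireneusz, Bogdan, Eliasz, Tadeusz, Czeslaw, and Halina — each takes 2/21.
Deceased: Mieczyslaw. That 2/21 share is carried to generation 3.
At generation 3 (Urszula, Radoslaw, Zofia) there are 3 shares of (2/21)/3 = 2/63 each.
Living: Urszula, Radoslaw, and Zofia — each takes 2/63.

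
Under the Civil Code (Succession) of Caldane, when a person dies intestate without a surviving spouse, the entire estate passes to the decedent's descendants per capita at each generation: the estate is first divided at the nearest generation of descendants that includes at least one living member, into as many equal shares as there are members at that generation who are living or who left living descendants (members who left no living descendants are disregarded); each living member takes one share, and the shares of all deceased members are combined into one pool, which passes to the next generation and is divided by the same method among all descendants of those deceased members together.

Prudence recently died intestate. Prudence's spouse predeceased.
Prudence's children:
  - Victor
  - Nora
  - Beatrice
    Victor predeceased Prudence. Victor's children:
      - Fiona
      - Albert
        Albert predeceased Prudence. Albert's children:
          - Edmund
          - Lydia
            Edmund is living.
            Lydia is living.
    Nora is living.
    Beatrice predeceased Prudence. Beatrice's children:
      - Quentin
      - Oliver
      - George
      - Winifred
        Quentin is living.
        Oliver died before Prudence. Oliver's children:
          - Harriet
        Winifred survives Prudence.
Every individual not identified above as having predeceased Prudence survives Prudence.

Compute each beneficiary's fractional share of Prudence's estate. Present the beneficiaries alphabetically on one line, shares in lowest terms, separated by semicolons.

Edmund 2/27; Fiona 1/9; George 1/9; Harriet 2/27; Lydia 2/27; Nora 1/3; Quentin 1/9; Winifred 1/9

There is no surviving spouse, so the entire estate passes to Prudence's descendants per capita at each generation.
At generation 1 (Victor, Nora, Beatrice) there are 3 shares of (1)/3 = 1/3 each.
Living: Nora — each takes 1/3.
Deceased: Victor and Beatrice. Their combined 2/3 is pooled and carried to generation 2.
At generation 2 (Fiona, Albert, Quentin, Oliver, George, Winifred) there are 6 shares of (2/3)/6 = 1/9 each.
Living: Fiona, Quentin, George, and Winifred — each takes 1/9.
Deceased: Albert and Oliver. Their combined 2/9 is pooled and carried to generation 3.
At generation 3 (Edmund, Lydia, Harriet) there are 3 shares of (2/9)/3 = 2/27 each.
Living: Edmund, Lydia, and Harriet — each takes 2/27.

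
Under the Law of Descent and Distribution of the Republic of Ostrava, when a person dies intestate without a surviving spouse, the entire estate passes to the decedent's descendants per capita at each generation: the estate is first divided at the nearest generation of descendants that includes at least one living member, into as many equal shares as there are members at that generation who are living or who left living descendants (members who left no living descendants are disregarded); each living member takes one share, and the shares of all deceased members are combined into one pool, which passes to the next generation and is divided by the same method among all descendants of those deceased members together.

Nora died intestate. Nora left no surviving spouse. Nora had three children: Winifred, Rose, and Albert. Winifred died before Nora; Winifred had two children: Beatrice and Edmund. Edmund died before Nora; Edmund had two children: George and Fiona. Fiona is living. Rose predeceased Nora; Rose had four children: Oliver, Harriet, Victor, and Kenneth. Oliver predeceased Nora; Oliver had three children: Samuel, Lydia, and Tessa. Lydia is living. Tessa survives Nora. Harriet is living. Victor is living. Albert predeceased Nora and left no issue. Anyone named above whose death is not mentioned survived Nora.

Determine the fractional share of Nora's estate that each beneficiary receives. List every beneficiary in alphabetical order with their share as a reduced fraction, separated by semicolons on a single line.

There is no surviving spouse, so the entire estate passes to Nora's descendants per capita at each generation.
No one at generation 1 (Winifred, Rose) is living; moving to the next generation.
At generation 2 (Beatrice, Edmund, Oliver, Harriet, Victor, Kenneth) there are 6 shares of (1)/6 = 1/6 each.
Living: Beatrice, Harriet, Victor, and Kenneth — each takes 1/6.
Deceased: Edmund and Oliver. Their combined 1/3 is pooled and carried to generation 3.
At generation 3 (George, Fiona, Samuel, Lydia, Tessa) there are 5 shares of (1/3)/5 = 1/15 each.
Living: George, Fiona, Samuel, Lydia, and Tessa — each takes 1/15.

Beatrice 1/6; Fiona 1/15; George 1/15; Harriet 1/6; Kenneth 1/6; Lydia 1/15; Samuel 1/15; Tessa 1/15; Victor 1/6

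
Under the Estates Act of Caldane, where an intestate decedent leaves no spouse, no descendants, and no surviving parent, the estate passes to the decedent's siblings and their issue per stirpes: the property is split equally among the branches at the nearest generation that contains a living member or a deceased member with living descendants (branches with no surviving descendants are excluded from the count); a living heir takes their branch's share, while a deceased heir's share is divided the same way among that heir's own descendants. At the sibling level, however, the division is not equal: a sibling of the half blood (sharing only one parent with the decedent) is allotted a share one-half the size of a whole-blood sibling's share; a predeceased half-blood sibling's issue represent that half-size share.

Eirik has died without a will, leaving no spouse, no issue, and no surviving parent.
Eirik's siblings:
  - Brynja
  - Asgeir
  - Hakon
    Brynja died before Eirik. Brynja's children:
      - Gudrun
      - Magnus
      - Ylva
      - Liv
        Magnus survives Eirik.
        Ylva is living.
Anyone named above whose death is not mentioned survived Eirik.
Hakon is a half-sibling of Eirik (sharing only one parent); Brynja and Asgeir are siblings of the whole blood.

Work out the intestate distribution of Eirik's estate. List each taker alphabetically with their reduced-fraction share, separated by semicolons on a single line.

Asgeir 2/5; Gudrun 1/10; Hakon 1/5; Liv 1/10; Magnus 1/10; Ylva 1/10

No spouse, descendants, or parent survives, so the estate passes to Eirik's siblings per stirpes.
Half-blood siblings count for one-half the weight of whole-blood siblings at the initial division.
Dividing 1 in proportion to weights (total weight 5/2): Brynja (weight 1) → 2/5; Asgeir (weight 1) → 2/5; Hakon (weight 1/2) → 1/5.
Brynja predeceased; the 2/5 allotted to Brynja's branch passes to Brynja's issue by representation.
The 2/5 is divided into 4 equal shares of 1/10 among Gudrun, Magnus, Ylva, Liv.
Gudrun is living and takes 1/10.
Magnus is living and takes 1/10.
Ylva is living and takes 1/10.
Liv is living and takes 1/10.
Asgeir is living and takes 2/5.
Hakon is living and takes 1/5.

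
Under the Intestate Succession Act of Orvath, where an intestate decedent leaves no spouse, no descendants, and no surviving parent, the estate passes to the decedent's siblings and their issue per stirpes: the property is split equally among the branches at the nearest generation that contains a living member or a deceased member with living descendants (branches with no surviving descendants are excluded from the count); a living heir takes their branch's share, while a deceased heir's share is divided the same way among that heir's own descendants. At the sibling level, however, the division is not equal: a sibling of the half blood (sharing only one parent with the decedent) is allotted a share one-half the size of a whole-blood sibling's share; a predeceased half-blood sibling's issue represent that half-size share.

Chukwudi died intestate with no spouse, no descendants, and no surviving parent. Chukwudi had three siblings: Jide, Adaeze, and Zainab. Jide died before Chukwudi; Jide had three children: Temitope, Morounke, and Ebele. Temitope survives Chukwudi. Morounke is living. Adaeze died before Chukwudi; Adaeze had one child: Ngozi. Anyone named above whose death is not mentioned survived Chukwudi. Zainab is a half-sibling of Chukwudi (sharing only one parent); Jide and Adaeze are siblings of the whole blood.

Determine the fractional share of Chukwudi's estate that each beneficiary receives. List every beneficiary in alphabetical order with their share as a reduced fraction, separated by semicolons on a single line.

No spouse, descendants, or parent survives, so the estate passes to Chukwudi's siblings per stirpes.
Half-blood siblings count for one-half the weight of whole-blood siblings at the initial division.
Dividing 1 in proportion to weights (total weight 5/2): Jide (weight 1) → 2/5; Adaeze (weight 1) → 2/5; Zainab (weight 1/2) → 1/5.
Jide predeceased; the 2/5 allotted to Jide's branch passes to Jide's issue by representation.
The 2/5 is divided into 3 equal shares of 2/15 among Temitope, Morounke, Ebele.
Temitope is living and takes 2/15.
Morounke is living and takes 2/15.
Ebele is living and takes 2/15.
Adaeze predeceased; the 2/5 allotted to Adaeze's branch passes to Adaeze's issue by representation.
Ngozi is the sole taker at this level and receives the full 2/5.
Zainab is living and takes 1/5.

Ebele 2/15; Morounke 2/15; Ngozi 2/5; Temitope 2/15; Zainab 1/5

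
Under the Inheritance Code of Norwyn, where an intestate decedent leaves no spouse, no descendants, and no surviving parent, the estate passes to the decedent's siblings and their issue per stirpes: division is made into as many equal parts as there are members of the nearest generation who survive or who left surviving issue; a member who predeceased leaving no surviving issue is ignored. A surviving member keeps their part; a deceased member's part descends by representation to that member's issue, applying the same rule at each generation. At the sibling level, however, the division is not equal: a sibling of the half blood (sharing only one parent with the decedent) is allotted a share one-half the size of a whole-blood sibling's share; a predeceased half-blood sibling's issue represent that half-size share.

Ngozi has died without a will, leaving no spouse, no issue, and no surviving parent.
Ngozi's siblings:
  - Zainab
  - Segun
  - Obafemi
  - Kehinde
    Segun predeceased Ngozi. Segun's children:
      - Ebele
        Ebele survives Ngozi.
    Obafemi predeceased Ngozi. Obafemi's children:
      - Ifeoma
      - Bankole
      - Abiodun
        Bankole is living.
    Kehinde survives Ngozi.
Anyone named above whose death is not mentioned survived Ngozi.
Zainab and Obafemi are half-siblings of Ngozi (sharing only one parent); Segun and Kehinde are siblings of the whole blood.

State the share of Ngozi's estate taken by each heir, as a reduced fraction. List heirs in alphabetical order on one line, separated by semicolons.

No spouse, descendants, or parent survives, so the estate passes to Ngozi's siblings per stirpes.
Half-blood siblings count for one-half the weight of whole-blood siblings at the initial division.
Dividing 1 in proportion to weights (total weight 3): Zainab (weight 1/2) → 1/6; Segun (weight 1) → 1/3; Obafemi (weight 1/2) → 1/6; Kehinde (weight 1) → 1/3.
Zainab is living and takes 1/6.
Segun predeceased; the 1/3 allotted to Segun's branch passes to Segun's issue by representation.
Ebele is the sole taker at this level and receives the full 1/3.
Obafemi predeceased; the 1/6 allotted to Obafemi's branch passes to Obafemi's issue by representation.
The 1/6 is divided into 3 equal shares of 1/18 among Ifeoma, Bankole, Abiodun.
Ifeoma is living and takes 1/18.
Bankole is living and takes 1/18.
Abiodun is living and takes 1/18.
Kehinde is living and takes 1/3.

Abiodun 1/18; Bankole 1/18; Ebele 1/3; Ifeoma 1/18; Kehinde 1/3; Zainab 1/6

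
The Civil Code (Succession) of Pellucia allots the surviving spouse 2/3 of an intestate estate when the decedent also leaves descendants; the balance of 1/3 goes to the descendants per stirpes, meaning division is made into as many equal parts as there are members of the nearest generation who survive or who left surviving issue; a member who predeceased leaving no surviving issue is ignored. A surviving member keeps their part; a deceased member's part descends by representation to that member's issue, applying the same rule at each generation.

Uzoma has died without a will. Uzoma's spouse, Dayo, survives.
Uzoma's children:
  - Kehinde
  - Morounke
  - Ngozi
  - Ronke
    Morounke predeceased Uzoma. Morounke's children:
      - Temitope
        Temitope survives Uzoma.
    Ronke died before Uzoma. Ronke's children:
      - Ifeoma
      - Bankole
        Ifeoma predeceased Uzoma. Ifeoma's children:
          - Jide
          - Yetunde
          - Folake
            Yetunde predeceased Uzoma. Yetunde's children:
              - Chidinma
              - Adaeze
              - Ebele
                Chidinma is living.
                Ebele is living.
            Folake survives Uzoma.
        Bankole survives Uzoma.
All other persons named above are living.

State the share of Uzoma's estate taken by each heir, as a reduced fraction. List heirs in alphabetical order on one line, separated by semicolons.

Dayo, as surviving spouse, takes 2/3.
The remaining 1/3 passes to Uzoma's descendants per stirpes.
The 1/3 is divided into 4 equal shares of 1/12 among Kehinde, Morounke, Ngozi, Ronke.
Kehinde is living and takes 1/12.
Morounke predeceased; the 1/12 allotted to Morounke's branch passes to Morounke's issue by representation.
Temitope is the sole taker at this level and receives the full 1/12.
Ngozi is living and takes 1/12.
Ronke predeceased; the 1/12 allotted to Ronke's branch passes to Ronke's issue by representation.
The 1/12 is divided into 2 equal shares of 1/24 among Ifeoma, Bankole.
Ifeoma predeceased; the 1/24 allotted to Ifeoma's branch passes to Ifeoma's issue by representation.
The 1/24 is divided into 3 equal shares of 1/72 among Jide, Yetunde, Folake.
Jide is living and takes 1/72.
Yetunde predeceased; the 1/72 allotted to Yetunde's branch passes to Yetunde's issue by representation.
The 1/72 is divided into 3 equal shares of 1/216 among Chidinma, Adaeze, Ebele.
Chidinma is living and takes 1/216.
Adaeze is living and takes 1/216.
Ebele is living and takes 1/216.
Folake is living and takes 1/72.
Bankole is living and takes 1/24.

Adaeze 1/216; Bankole 1/24; Chidinma 1/216; Dayo 2/3; Ebele 1/216; Folake 1/72; Jide 1/72; Kehinde 1/12; Ngozi 1/12; Temitope 1/12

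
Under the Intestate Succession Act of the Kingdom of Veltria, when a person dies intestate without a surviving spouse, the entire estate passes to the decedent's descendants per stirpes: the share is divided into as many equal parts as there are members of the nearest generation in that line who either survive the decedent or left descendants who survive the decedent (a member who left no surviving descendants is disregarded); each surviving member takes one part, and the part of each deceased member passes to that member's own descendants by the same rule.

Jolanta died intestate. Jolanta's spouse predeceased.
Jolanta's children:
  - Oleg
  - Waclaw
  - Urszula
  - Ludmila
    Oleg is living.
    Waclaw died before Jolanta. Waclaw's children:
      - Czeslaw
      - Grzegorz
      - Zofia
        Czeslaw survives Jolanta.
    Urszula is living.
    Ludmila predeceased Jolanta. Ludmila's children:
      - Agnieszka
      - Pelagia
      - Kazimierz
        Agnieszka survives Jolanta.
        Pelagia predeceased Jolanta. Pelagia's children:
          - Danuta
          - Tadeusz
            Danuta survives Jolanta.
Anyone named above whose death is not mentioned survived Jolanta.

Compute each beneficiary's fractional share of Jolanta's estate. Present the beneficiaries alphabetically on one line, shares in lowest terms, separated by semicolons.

There is no surviving spouse, so the entire estate passes to Jolanta's descendants per stirpes.
The estate is divided into 4 equal shares of 1/4 among Oleg, Waclaw, Urszula, Ludmila.
Oleg is living and takes 1/4.
Waclaw predeceased; the 1/4 allotted to Waclaw's branch passes to Waclaw's issue by representation.
The 1/4 is divided into 3 equal shares of 1/12 among Czeslaw, Grzegorz, Zofia.
Czeslaw is living and takes 1/12.
Grzegorz is living and takes 1/12.
Zofia is living and takes 1/12.
Urszula is living and takes 1/4.
Ludmila predeceased; the 1/4 allotted to Ludmila's branch passes to Ludmila's issue by representation.
The 1/4 is divided into 3 equal shares of 1/12 among Agnieszka, Pelagia, Kazimierz.
Agnieszka is living and takes 1/12.
Pelagia predeceased; the 1/12 allotted to Pelagia's branch passes to Pelagia's issue by representation.
The 1/12 is divided into 2 equal shares of 1/24 among Danuta, Tadeusz.
Danuta is living and takes 1/24.
Tadeusz is living and takes 1/24.
Kazimierz is living and takes 1/12.

Agnieszka 1/12; Czeslaw 1/12; Danuta 1/24; Grzegorz 1/12; Kazimierz 1/12; Oleg 1/4; Tadeusz 1/24; Urszula 1/4; Zofia 1/12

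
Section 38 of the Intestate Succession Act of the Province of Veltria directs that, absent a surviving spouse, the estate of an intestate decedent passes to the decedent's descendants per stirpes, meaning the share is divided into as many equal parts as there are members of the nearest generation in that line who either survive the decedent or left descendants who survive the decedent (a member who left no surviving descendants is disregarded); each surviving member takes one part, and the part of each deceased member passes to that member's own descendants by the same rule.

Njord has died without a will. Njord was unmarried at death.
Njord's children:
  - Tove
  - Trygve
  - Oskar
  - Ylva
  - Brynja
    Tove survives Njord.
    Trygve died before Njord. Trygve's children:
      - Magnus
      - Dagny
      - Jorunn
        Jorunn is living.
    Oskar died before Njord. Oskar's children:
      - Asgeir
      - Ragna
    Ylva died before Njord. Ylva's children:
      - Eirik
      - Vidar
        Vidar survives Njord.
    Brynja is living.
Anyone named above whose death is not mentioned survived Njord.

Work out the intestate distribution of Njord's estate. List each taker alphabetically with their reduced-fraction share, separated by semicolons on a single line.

There is no surviving spouse, so the entire estate passes to Njord's descendants per stirpes.
The estate is divided into 5 equal shares of 1/5 among Tove, Trygve, Oskar, Ylva, Brynja.
Tove is living and takes 1/5.
Trygve predeceased; the 1/5 allotted to Trygve's branch passes to Trygve's issue by representation.
The 1/5 is divided into 3 equal shares of 1/15 among Magnus, Dagny, Jorunn.
Magnus is living and takes 1/15.
Dagny is living and takes 1/15.
Jorunn is living and takes 1/15.
Oskar predeceased; the 1/5 allotted to Oskar's branch passes to Oskar's issue by representation.
The 1/5 is divided into 2 equal shares of 1/10 among Asgeir, Ragna.
Asgeir is living and takes 1/10.
Ragna is living and takes 1/10.
Ylva predeceased; the 1/5 allotted to Ylva's branch passes to Ylva's issue by representation.
The 1/5 is divided into 2 equal shares of 1/10 among Eirik, Vidar.
Eirik is living and takes 1/10.
Vidar is living and takes 1/10.
Brynja is living and takes 1/5.

Asgeir 1/10; Brynja 1/5; Dagny 1/15; Eirik 1/10; Jorunn 1/15; Magnus 1/15; Ragna 1/10; Tove 1/5; Vidar 1/10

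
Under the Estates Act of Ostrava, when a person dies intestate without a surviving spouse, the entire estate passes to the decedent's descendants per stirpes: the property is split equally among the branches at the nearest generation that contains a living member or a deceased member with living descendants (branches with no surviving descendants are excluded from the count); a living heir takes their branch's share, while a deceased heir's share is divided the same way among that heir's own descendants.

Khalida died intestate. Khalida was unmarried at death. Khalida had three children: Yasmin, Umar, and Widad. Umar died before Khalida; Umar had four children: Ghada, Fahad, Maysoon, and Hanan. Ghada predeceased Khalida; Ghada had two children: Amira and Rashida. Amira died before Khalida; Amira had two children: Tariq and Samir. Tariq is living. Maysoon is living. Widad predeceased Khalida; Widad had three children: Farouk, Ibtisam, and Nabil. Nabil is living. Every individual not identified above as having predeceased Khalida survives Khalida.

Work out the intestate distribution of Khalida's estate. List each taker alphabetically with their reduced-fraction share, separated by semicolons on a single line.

There is no surviving spouse, so the entire estate passes to Khalida's descendants per stirpes.
The estate is divided into 3 equal shares of 1/3 among Yasmin, Umar, Widad.
Yasmin is living and takes 1/3.
Umar predeceased; the 1/3 allotted to Umar's branch passes to Umar's issue by representation.
The 1/3 is divided into 4 equal shares of 1/12 among Ghada, Fahad, Maysoon, Hanan.
Ghada predeceased; the 1/12 allotted to Ghada's branch passes to Ghada's issue by representation.
The 1/12 is divided into 2 equal shares of 1/24 among Amira, Rashida.
Amira predeceased; the 1/24 allotted to Amira's branch passes to Amira's issue by representation.
The 1/24 is divided into 2 equal shares of 1/48 among Tariq, Samir.
Tariq is living and takes 1/48.
Samir is living and takes 1/48.
Rashida is living and takes 1/24.
Fahad is living and takes 1/12.
Maysoon is living and takes 1/12.
Hanan is living and takes 1/12.
Widad predeceased; the 1/3 allotted to Widad's branch passes to Widad's issue by representation.
The 1/3 is divided into 3 equal shares of 1/9 among Farouk, Ibtisam, Nabil.
Farouk is living and takes 1/9.
Ibtisam is living and takes 1/9.
Nabil is living and takes 1/9.

Fahad 1/12; Farouk 1/9; Hanan 1/12; Ibtisam 1/9; Maysoon 1/12; Nabil 1/9; Rashida 1/24; Samir 1/48; Tariq 1/48; Yasmin 1/3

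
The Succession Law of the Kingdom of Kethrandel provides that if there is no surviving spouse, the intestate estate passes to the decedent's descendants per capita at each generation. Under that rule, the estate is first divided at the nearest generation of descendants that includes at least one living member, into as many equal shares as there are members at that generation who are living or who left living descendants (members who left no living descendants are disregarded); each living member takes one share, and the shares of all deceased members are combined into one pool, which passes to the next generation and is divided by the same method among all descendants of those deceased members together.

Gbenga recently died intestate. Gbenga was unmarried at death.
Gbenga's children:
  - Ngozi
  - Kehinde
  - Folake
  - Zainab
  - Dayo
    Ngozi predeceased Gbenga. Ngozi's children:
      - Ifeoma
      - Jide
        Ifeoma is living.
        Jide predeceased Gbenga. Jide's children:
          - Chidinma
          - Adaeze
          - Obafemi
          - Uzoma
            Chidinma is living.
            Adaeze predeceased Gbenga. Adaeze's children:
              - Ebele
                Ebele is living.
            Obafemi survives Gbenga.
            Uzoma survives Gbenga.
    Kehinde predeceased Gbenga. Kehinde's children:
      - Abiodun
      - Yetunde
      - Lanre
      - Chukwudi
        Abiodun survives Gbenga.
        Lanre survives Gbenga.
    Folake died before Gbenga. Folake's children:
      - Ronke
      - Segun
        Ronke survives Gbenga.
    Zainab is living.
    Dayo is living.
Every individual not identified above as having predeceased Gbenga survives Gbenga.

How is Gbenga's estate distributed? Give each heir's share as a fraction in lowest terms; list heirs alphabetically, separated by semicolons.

There is no surviving spouse, so the entire estate passes to Gbenga's descendants per capita at each generation.
At generation 1 (Ngozi, Kehinde, Folake, Zainab, Dayo) there are 5 shares of (1)/5 = 1/5 each.
Living: Zainab and Dayo — each takes 1/5.
Deceased: Ngozi, Kehinde, and Folake. Their combined 3/5 is pooled and carried to generation 2.
At generation 2 (Ifeoma, Jide, Abiodun, Yetunde, Lanre, Chukwudi, Ronke, Segun) there are 8 shares of (3/5)/8 = 3/40 each.
Living: Ifeoma, Abiodun, Yetunde, Lanre, Chukwudi, Ronke, and Segun — each takes 3/40.
Deceased: Jide. That 3/40 share is carried to generation 3.
At generation 3 (Chidinma, Adaeze, Obafemi, Uzoma) there are 4 shares of (3/40)/4 = 3/160 each.
Living: Chidinma, Obafemi, and Uzoma — each takes 3/160.
Deceased: Adaeze. That 3/160 share is carried to generation 4.
At generation 4 (Ebele) there are 1 shares of (3/160)/1 = 3/160 each.
Living: Ebele — each takes 3/160.

Abiodun 3/40; Chidinma 3/160; Chukwudi 3/40; Dayo 1/5; Ebele 3/160; Ifeoma 3/40; Lanre 3/40; Obafemi 3/160; Ronke 3/40; Segun 3/40; Uzoma 3/160; Yetunde 3/40; Zainab 1/5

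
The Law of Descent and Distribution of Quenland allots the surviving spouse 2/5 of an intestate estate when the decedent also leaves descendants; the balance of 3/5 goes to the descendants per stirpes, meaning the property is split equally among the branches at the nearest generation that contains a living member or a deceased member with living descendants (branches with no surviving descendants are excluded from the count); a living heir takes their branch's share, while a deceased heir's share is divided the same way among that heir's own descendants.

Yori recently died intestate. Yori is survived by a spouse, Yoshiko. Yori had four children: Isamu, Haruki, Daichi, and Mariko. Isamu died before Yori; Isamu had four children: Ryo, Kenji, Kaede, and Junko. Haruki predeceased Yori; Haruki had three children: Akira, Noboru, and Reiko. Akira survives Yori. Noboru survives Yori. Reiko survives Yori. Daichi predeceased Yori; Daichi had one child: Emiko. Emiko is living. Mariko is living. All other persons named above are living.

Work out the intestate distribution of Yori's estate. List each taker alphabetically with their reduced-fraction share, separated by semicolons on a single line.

Yoshiko, as surviving spouse, takes 2/5.
The remaining 3/5 passes to Yori's descendants per stirpes.
The 3/5 is divided into 4 equal shares of 3/20 among Isamu, Haruki, Daichi, Mariko.
Isamu predeceased; the 3/20 allotted to Isamu's branch passes to Isamu's issue by representation.
The 3/20 is divided into 4 equal shares of 3/80 among Ryo, Kenji, Kaede, Junko.
Ryo is living and takes 3/80.
Kenji is living and takes 3/80.
Kaede is living and takes 3/80.
Junko is living and takes 3/80.
Haruki predeceased; the 3/20 allotted to Haruki's branch passes to Haruki's issue by representation.
The 3/20 is divided into 3 equal shares of 1/20 among Akira, Noboru, Reiko.
Akira is living and takes 1/20.
Noboru is living and takes 1/20.
Reiko is living and takes 1/20.
Daichi predeceased; the 3/20 allotted to Daichi's branch passes to Daichi's issue by representation.
Emiko is the sole taker at this level and receives the full 3/20.
Mariko is living and takes 3/20.

Akira 1/20; Emiko 3/20; Junko 3/80; Kaede 3/80; Kenji 3/80; Mariko 3/20; Noboru 1/20; Reiko 1/20; Ryo 3/80; Yoshiko 2/5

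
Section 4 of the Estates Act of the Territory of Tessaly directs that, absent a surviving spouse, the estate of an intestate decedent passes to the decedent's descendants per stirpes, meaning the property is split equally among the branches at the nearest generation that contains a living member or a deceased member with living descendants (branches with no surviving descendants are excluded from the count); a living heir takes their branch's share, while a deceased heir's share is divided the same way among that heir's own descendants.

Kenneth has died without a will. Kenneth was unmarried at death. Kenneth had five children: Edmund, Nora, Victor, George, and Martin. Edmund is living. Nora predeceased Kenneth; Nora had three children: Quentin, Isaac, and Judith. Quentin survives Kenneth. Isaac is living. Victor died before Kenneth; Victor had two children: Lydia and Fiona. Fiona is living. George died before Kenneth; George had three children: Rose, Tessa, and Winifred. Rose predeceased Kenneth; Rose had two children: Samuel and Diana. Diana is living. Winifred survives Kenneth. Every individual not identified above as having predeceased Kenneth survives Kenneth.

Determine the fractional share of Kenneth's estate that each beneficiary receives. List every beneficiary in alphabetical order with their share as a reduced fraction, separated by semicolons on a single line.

Diana 1/30; Edmund 1/5; Fiona 1/10; Isaac 1/15; Judith 1/15; Lydia 1/10; Martin 1/5; Quentin 1/15; Samuel 1/30; Tessa 1/15; Winifred 1/15

There is no surviving spouse, so the entire estate passes to Kenneth's descendants per stirpes.
The estate is divided into 5 equal shares of 1/5 among Edmund, Nora, Victor, George, Martin.
Edmund is living and takes 1/5.
Nora predeceased; the 1/5 allotted to Nora's branch passes to Nora's issue by representation.
The 1/5 is divided into 3 equal shares of 1/15 among Quentin, Isaac, Judith.
Quentin is living and takes 1/15.
Isaac is living and takes 1/15.
Judith is living and takes 1/15.
Victor predeceased; the 1/5 allotted to Victor's branch passes to Victor's issue by representation.
The 1/5 is divided into 2 equal shares of 1/10 among Lydia, Fiona.
Lydia is living and takes 1/10.
Fiona is living and takes 1/10.
George predeceased; the 1/5 allotted to George's branch passes to George's issue by representation.
The 1/5 is divided into 3 equal shares of 1/15 among Rose, Tessa, Winifred.
Rose predeceased; the 1/15 allotted to Rose's branch passes to Rose's issue by representation.
The 1/15 is divided into 2 equal shares of 1/30 among Samuel, Diana.
Samuel is living and takes 1/30.
Diana is living and takes 1/30.
Tessa is living and takes 1/15.
Winifred is living and takes 1/15.
Martin is living and takes 1/5.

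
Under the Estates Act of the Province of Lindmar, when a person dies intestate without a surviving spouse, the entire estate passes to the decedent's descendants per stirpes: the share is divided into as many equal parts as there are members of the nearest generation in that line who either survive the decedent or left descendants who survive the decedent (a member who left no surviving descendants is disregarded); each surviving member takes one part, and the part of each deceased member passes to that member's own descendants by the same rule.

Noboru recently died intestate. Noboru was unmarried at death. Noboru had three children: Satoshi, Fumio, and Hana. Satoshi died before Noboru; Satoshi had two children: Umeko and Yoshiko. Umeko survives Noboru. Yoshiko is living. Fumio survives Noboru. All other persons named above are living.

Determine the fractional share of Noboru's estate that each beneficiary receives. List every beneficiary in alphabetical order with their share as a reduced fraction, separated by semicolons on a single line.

There is no surviving spouse, so the entire estate passes to Noboru's descendants per stirpes.
The estate is divided into 3 equal shares of 1/3 among Satoshi, Fumio, Hana.
Satoshi predeceased; the 1/3 allotted to Satoshi's branch passes to Satoshi's issue by representation.
The 1/3 is divided into 2 equal shares of 1/6 among Umeko, Yoshiko.
Umeko is living and takes 1/6.
Yoshiko is living and takes 1/6.
Fumio is living and takes 1/3.
Hana is living and takes 1/3.

Fumio 1/3; Hana 1/3; Umeko 1/6; Yoshiko 1/6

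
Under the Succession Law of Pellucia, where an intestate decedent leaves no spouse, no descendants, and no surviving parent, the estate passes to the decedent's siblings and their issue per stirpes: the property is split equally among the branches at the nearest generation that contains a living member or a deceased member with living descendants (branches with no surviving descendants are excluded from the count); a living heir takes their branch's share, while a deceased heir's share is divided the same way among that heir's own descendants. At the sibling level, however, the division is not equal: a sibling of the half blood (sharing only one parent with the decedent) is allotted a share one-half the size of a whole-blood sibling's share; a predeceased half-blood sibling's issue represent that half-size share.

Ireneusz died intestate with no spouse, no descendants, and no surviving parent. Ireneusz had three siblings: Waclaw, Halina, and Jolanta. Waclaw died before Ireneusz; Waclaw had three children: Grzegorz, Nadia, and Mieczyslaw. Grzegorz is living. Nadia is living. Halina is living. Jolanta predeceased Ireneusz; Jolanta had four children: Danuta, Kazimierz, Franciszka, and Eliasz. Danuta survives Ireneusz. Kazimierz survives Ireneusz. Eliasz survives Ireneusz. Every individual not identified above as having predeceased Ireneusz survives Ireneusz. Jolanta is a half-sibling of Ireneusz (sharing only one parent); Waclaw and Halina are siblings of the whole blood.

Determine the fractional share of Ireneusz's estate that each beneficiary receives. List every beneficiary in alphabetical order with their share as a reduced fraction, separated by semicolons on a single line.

No spouse, descendants, or parent survives, so the estate passes to Ireneusz's siblings per stirpes.
Half-blood siblings count for one-half the weight of whole-blood siblings at the initial division.
Dividing 1 in proportion to weights (total weight 5/2): Waclaw (weight 1) → 2/5; Halina (weight 1) → 2/5; Jolanta (weight 1/2) → 1/5.
Waclaw predeceased; the 2/5 allotted to Waclaw's branch passes to Waclaw's issue by representation.
The 2/5 is divided into 3 equal shares of 2/15 among Grzegorz, Nadia, Mieczyslaw.
Grzegorz is living and takes 2/15.
Nadia is living and takes 2/15.
Mieczyslaw is living and takes 2/15.
Halina is living and takes 2/5.
Jolanta predeceased; the 1/5 allotted to Jolanta's branch passes to Jolanta's issue by representation.
The 1/5 is divided into 4 equal shares of 1/20 among Danuta, Kazimierz, Franciszka, Eliasz.
Danuta is living and takes 1/20.
Kazimierz is living and takes 1/20.
Franciszka is living and takes 1/20.
Eliasz is living and takes 1/20.

Danuta 1/20; Eliasz 1/20; Franciszka 1/20; Grzegorz 2/15; Halina 2/5; Kazimierz 1/20; Mieczyslaw 2/15; Nadia 2/15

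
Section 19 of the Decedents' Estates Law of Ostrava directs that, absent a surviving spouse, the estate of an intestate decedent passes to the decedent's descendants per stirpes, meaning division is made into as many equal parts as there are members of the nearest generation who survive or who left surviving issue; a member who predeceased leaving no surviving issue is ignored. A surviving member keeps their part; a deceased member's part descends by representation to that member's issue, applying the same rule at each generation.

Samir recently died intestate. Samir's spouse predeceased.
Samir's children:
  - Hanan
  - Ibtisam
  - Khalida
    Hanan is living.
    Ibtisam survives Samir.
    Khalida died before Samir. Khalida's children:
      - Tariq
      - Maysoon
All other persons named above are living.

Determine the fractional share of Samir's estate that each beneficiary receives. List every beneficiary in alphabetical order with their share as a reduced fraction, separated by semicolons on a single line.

Hanan 1/3; Ibtisam 1/3; Maysoon 1/6; Tariq 1/6

There is no surviving spouse, so the entire estate passes to Samir's descendants per stirpes.
The estate is divided into 3 equal shares of 1/3 among Hanan, Ibtisam, Khalida.
Hanan is living and takes 1/3.
Ibtisam is living and takes 1/3.
Khalida predeceased; the 1/3 allotted to Khalida's branch passes to Khalida's issue by representation.
The 1/3 is divided into 2 equal shares of 1/6 among Tariq, Maysoon.
Tariq is living and takes 1/6.
Maysoon is living and takes 1/6.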